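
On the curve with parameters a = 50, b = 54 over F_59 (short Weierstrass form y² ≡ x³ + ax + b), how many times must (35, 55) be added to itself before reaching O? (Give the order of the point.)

12

2P: tangent at (35, 55): λ = (3·35² + 50)/(2·55) ≡ 8/51. 51⁻¹ ≡ 22 (mod 59), so λ ≡ 8·22 ≡ 58.
  x = λ² - 35 - 35 = 3364 - 70 ≡ 49; y = λ·(35 - 49) - 55 ≡ 18. → (49, 18)
3P: (49, 18) + (35, 55). λ = (55 - 18)/(35 - 49) ≡ 37/45 mod 59. 45⁻¹ ≡ 21 (mod 59), so λ ≡ 10.
  x = λ² - 49 - 35 = 100 - 84 ≡ 16; y = λ·(49 - 16) - 18 ≡ 17. → (16, 17)
4P: (16, 17) + (35, 55). λ = (55 - 17)/(35 - 16) ≡ 38/19 mod 59. 19⁻¹ ≡ 28 (mod 59), so λ ≡ 2.
  x = λ² - 16 - 35 = 4 - 51 ≡ 12; y = λ·(16 - 12) - 17 ≡ 50. → (12, 50)
5P: (12, 50) + (35, 55). λ = (55 - 50)/(35 - 12) ≡ 5/23 mod 59. 23⁻¹ ≡ 18 (mod 59) since 23·18 = 414 ≡ 1, so λ ≡ 31.
  x = λ² - 12 - 35 = 961 - 47 ≡ 29; y = λ·(12 - 29) - 50 ≡ 13. → (29, 13)
6P: (29, 13) + (35, 55). λ = (55 - 13)/(35 - 29) ≡ 42/6 mod 59. 6⁻¹ ≡ 10 (mod 59) since 6·10 = 60 ≡ 1, so λ ≡ 7.
  x = λ² - 29 - 35 = 49 - 64 ≡ 44; y = λ·(29 - 44) - 13 ≡ 0. → (44, 0)
7P: (44, 0) + (35, 55). λ = (55 - 0)/(35 - 44) ≡ 55/50 mod 59. 50⁻¹ ≡ 13 (mod 59), so λ ≡ 7.
  x = λ² - 44 - 35 = 49 - 79 ≡ 29; y = λ·(44 - 29) - 0 ≡ 46. → (29, 46)
8P: (29, 46) + (35, 55). λ = (55 - 46)/(35 - 29) ≡ 9/6 mod 59. 6⁻¹ ≡ 10 (mod 59), so λ ≡ 31.
  x = λ² - 29 - 35 = 961 - 64 ≡ 12; y = λ·(29 - 12) - 46 ≡ 9. → (12, 9)
9P: (12, 9) + (35, 55). λ = (55 - 9)/(35 - 12) ≡ 46/23 mod 59. 23⁻¹ ≡ 18 (mod 59), so λ ≡ 2.
  x = λ² - 12 - 35 = 4 - 47 ≡ 16; y = λ·(12 - 16) - 9 ≡ 42. → (16, 42)
10P: (16, 42) + (35, 55). λ = (55 - 42)/(35 - 16) ≡ 13/19 mod 59. 19⁻¹ ≡ 28 (mod 59) since 19·28 = 532 ≡ 1, so λ ≡ 10.
  x = λ² - 16 - 35 = 100 - 51 ≡ 49; y = λ·(16 - 49) - 42 ≡ 41. → (49, 41)
11P: (49, 41) + (35, 55). λ = (55 - 41)/(35 - 49) ≡ 14/45 mod 59. 45⁻¹ ≡ 21 (mod 59) since 45·21 = 945 ≡ 1, so λ ≡ 58.
  x = λ² - 49 - 35 = 3364 - 84 ≡ 35; y = λ·(49 - 35) - 41 ≡ 4. → (35, 4)
12P: (35, 4) + (35, 55): same x and y₁ ≡ -y₂, so the sum is O.
12P = O, so the order is 12.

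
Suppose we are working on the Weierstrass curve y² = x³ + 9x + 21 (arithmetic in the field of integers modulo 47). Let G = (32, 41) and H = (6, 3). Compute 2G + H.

First 2G:
Repeated addition: build up to 2G.
2G: tangent at (32, 41): λ = (3·32² + 9)/(2·41) ≡ 26/35. 35⁻¹ ≡ 43 (mod 47) since 35·43 = 1505 ≡ 1, so λ ≡ 26·43 ≡ 37.
  x = λ² - 32 - 32 = 1369 - 64 ≡ 36; y = λ·(32 - 36) - 41 ≡ 46. → (36, 46)
2G = (36, 46).
Finally 2G + H:
(36, 46) + (6, 3). λ = (3 - 46)/(6 - 36) ≡ 4/17 mod 47. 17⁻¹ ≡ 36 (mod 47), so λ ≡ 3.
  x = λ² - 36 - 6 = 9 - 42 ≡ 14; y = λ·(36 - 14) - 46 ≡ 20. → (14, 20)

(14, 20)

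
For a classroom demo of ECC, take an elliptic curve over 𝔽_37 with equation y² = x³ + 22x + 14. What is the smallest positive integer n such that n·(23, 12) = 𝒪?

12

2P: tangent at (23, 12): λ = (3·23² + 22)/(2·12) ≡ 18/24. 24⁻¹ ≡ 17 (mod 37) since 24·17 = 408 ≡ 1, so λ ≡ 18·17 ≡ 10.
  x = λ² - 23 - 23 = 100 - 46 ≡ 17; y = λ·(23 - 17) - 12 ≡ 11. → (17, 11)
3P: (17, 11) + (23, 12). λ = (12 - 11)/(23 - 17) ≡ 1/6 mod 37. 6⁻¹ ≡ 31 (mod 37), so λ ≡ 31.
  x = λ² - 17 - 23 = 961 - 40 ≡ 33; y = λ·(17 - 33) - 11 ≡ 11. → (33, 11)
4P: (33, 11) + (23, 12). λ = (12 - 11)/(23 - 33) ≡ 1/27 mod 37. 27⁻¹ ≡ 11 (mod 37) since 27·11 = 297 ≡ 1, so λ ≡ 11.
  x = λ² - 33 - 23 = 121 - 56 ≡ 28; y = λ·(33 - 28) - 11 ≡ 7. → (28, 7)
5P: (28, 7) + (23, 12). λ = (12 - 7)/(23 - 28) ≡ 5/32 mod 37. 32⁻¹ ≡ 22 (mod 37), so λ ≡ 36.
  x = λ² - 28 - 23 = 1296 - 51 ≡ 24; y = λ·(28 - 24) - 7 ≡ 26. → (24, 26)
6P: (24, 26) + (23, 12). λ = (12 - 26)/(23 - 24) ≡ 23/36 mod 37. 36⁻¹ ≡ 36 (mod 37) since 36·36 = 1296 ≡ 1, so λ ≡ 14.
  x = λ² - 24 - 23 = 196 - 47 ≡ 1; y = λ·(24 - 1) - 26 ≡ 0. → (1, 0)
7P: (1, 0) + (23, 12). λ = (12 - 0)/(23 - 1) ≡ 12/22 mod 37. 22⁻¹ ≡ 32 (mod 37), so λ ≡ 14.
  x = λ² - 1 - 23 = 196 - 24 ≡ 24; y = λ·(1 - 24) - 0 ≡ 11. → (24, 11)
8P: (24, 11) + (23, 12). λ = (12 - 11)/(23 - 24) ≡ 1/36 mod 37. 36⁻¹ ≡ 36 (mod 37) since 36·36 = 1296 ≡ 1, so λ ≡ 36.
  x = λ² - 24 - 23 = 1296 - 47 ≡ 28; y = λ·(24 - 28) - 11 ≡ 30. → (28, 30)
9P: (28, 30) + (23, 12). λ = (12 - 30)/(23 - 28) ≡ 19/32 mod 37. 32⁻¹ ≡ 22 (mod 37) since 32·22 = 704 ≡ 1, so λ ≡ 11.
  x = λ² - 28 - 23 = 121 - 51 ≡ 33; y = λ·(28 - 33) - 30 ≡ 26. → (33, 26)
10P: (33, 26) + (23, 12). λ = (12 - 26)/(23 - 33) ≡ 23/27 mod 37. 27⁻¹ ≡ 11 (mod 37) since 27·11 = 297 ≡ 1, so λ ≡ 31.
  x = λ² - 33 - 23 = 961 - 56 ≡ 17; y = λ·(33 - 17) - 26 ≡ 26. → (17, 26)
11P: (17, 26) + (23, 12). λ = (12 - 26)/(23 - 17) ≡ 23/6 mod 37. 6⁻¹ ≡ 31 (mod 37) since 6·31 = 186 ≡ 1, so λ ≡ 10.
  x = λ² - 17 - 23 = 100 - 40 ≡ 23; y = λ·(17 - 23) - 26 ≡ 25. → (23, 25)
12P: (23, 25) + (23, 12): same x and y₁ ≡ -y₂, so the sum is 𝒪.
12P = 𝒪, so the order is 12.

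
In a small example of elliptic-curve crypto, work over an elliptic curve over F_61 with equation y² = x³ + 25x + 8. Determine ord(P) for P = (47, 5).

2P: tangent at (47, 5): λ = (3·47² + 25)/(2·5) ≡ 3/10. 10⁻¹ ≡ 55 (mod 61), so λ ≡ 3·55 ≡ 43.
  x = λ² - 47 - 47 = 1849 - 94 ≡ 47; y = λ·(47 - 47) - 5 ≡ 56. → (47, 56)
3P: (47, 56) + (47, 5): same x and y₁ ≡ -y₂, so the sum is O.
3P = O, so the order is 3.

3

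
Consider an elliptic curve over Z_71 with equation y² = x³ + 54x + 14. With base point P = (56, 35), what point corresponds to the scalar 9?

Repeated addition: build up to 9P.
2P: tangent at (56, 35): λ = (3·56² + 54)/(2·35) ≡ 19/70. 70⁻¹ ≡ 70 (mod 71), so λ ≡ 19·70 ≡ 52.
  x = λ² - 56 - 56 = 2704 - 112 ≡ 36; y = λ·(56 - 36) - 35 ≡ 11. → (36, 11)
3P: (36, 11) + (56, 35). λ = (35 - 11)/(56 - 36) ≡ 24/20 mod 71. 20⁻¹ ≡ 32 (mod 71), so λ ≡ 58.
  x = λ² - 36 - 56 = 3364 - 92 ≡ 6; y = λ·(36 - 6) - 11 ≡ 25. → (6, 25)
4P: (6, 25) + (56, 35). λ = (35 - 25)/(56 - 6) ≡ 10/50 mod 71. 50⁻¹ ≡ 27 (mod 71), so λ ≡ 57.
  x = λ² - 6 - 56 = 3249 - 62 ≡ 63; y = λ·(6 - 63) - 25 ≡ 63. → (63, 63)
5P: (63, 63) + (56, 35). λ = (35 - 63)/(56 - 63) ≡ 43/64 mod 71. 64⁻¹ ≡ 10 (mod 71), so λ ≡ 4.
  x = λ² - 63 - 56 = 16 - 119 ≡ 39; y = λ·(63 - 39) - 63 ≡ 33. → (39, 33)
6P: (39, 33) + (56, 35). λ = (35 - 33)/(56 - 39) ≡ 2/17 mod 71. 17⁻¹ ≡ 46 (mod 71) since 17·46 = 782 ≡ 1, so λ ≡ 21.
  x = λ² - 39 - 56 = 441 - 95 ≡ 62; y = λ·(39 - 62) - 33 ≡ 52. → (62, 52)
7P: (62, 52) + (56, 35). λ = (35 - 52)/(56 - 62) ≡ 54/65 mod 71. 65⁻¹ ≡ 59 (mod 71) since 65·59 = 3835 ≡ 1, so λ ≡ 62.
  x = λ² - 62 - 56 = 3844 - 118 ≡ 34; y = λ·(62 - 34) - 52 ≡ 51. → (34, 51)
8P: (34, 51) + (56, 35). λ = (35 - 51)/(56 - 34) ≡ 55/22 mod 71. 22⁻¹ ≡ 42 (mod 71), so λ ≡ 38.
  x = λ² - 34 - 56 = 1444 - 90 ≡ 5; y = λ·(34 - 5) - 51 ≡ 57. → (5, 57)
9P: (5, 57) + (56, 35). λ = (35 - 57)/(56 - 5) ≡ 49/51 mod 71. 51⁻¹ ≡ 39 (mod 71) since 51·39 = 1989 ≡ 1, so λ ≡ 65.
  x = λ² - 5 - 56 = 4225 - 61 ≡ 46; y = λ·(5 - 46) - 57 ≡ 47. → (46, 47)

(46, 47)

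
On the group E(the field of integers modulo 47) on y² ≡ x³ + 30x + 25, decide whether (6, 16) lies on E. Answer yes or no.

no

y² = 16² ≡ 21; x³ + 30x + 25 = 421 ≡ 45 (mod 47). 21 ≠ 45.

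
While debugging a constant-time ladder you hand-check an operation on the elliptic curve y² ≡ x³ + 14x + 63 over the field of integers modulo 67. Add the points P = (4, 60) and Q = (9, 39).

(4, 60) + (9, 39). λ = (39 - 60)/(9 - 4) ≡ 46/5 mod 67. 5⁻¹ ≡ 27 (mod 67) since 5·27 = 135 ≡ 1, so λ ≡ 36.
  x = λ² - 4 - 9 = 1296 - 13 ≡ 10; y = λ·(4 - 10) - 60 ≡ 59. → (10, 59)

(10, 59)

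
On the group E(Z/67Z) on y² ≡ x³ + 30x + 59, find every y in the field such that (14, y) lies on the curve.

none

x³ + 30x + 59 = 3223 ≡ 7 (mod 67).
7 is a non-residue mod 67; no y exists.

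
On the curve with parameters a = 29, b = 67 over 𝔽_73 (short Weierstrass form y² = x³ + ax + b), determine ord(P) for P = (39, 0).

2

2P: (39, 0) + (39, 0): same x and y₁ ≡ -y₂, so the sum is 𝒪.
2P = 𝒪, so the order is 2.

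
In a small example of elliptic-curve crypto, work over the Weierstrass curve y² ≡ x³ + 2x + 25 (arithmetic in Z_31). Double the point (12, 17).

tangent at (12, 17): λ = (3·12² + 2)/(2·17) ≡ 0/3. 3⁻¹ ≡ 21 (mod 31) since 3·21 = 63 ≡ 1, so λ ≡ 0·21 ≡ 0.
  x = λ² - 12 - 12 = 0 - 24 ≡ 7; y = λ·(12 - 7) - 17 ≡ 14. → (7, 14)

(7, 14)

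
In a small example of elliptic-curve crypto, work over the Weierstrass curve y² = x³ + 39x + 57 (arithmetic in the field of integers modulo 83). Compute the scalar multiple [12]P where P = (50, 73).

Double-and-add on 12 = (1100)₂. Start with P = (50, 73) for the leading 1-bit.
double: tangent at (50, 73): λ = (3·50² + 39)/(2·73) ≡ 69/63. 63⁻¹ ≡ 29 (mod 83) since 63·29 = 1827 ≡ 1, so λ ≡ 69·29 ≡ 9.
  x = λ² - 50 - 50 = 81 - 100 ≡ 64; y = λ·(50 - 64) - 73 ≡ 50. → (64, 50)
add P: (64, 50) + (50, 73). λ = (73 - 50)/(50 - 64) ≡ 23/69 mod 83. 69⁻¹ ≡ 77 (mod 83) since 69·77 = 5313 ≡ 1, so λ ≡ 28.
  x = λ² - 64 - 50 = 784 - 114 ≡ 6; y = λ·(64 - 6) - 50 ≡ 80. → (6, 80)
double: tangent at (6, 80): λ = (3·6² + 39)/(2·80) ≡ 64/77. 77⁻¹ ≡ 69 (mod 83), so λ ≡ 64·69 ≡ 17.
  x = λ² - 6 - 6 = 289 - 12 ≡ 28; y = λ·(6 - 28) - 80 ≡ 44. → (28, 44)
double: tangent at (28, 44): λ = (3·28² + 39)/(2·44) ≡ 67/5. 5⁻¹ ≡ 50 (mod 83) since 5·50 = 250 ≡ 1, so λ ≡ 67·50 ≡ 30.
  x = λ² - 28 - 28 = 900 - 56 ≡ 14; y = λ·(28 - 14) - 44 ≡ 44. → (14, 44)

(14, 44)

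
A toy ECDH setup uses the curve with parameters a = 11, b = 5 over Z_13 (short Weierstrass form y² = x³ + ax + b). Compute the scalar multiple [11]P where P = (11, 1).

Double-and-add on 11 = (1011)₂. Start with P = (11, 1) for the leading 1-bit.
double: tangent at (11, 1): λ = (3·11² + 11)/(2·1) ≡ 10/2. 2⁻¹ ≡ 7 (mod 13) since 2·7 = 14 ≡ 1, so λ ≡ 10·7 ≡ 5.
  x = λ² - 11 - 11 = 25 - 22 ≡ 3; y = λ·(11 - 3) - 1 ≡ 0. → (3, 0)
double: (3, 0) + (3, 0): same x and y₁ ≡ -y₂, so the sum is O.
add P: O + (11, 1) = (11, 1) (identity).
double: tangent at (11, 1): λ = (3·11² + 11)/(2·1) ≡ 10/2. 2⁻¹ ≡ 7 (mod 13) since 2·7 = 14 ≡ 1, so λ ≡ 10·7 ≡ 5.
  x = λ² - 11 - 11 = 25 - 22 ≡ 3; y = λ·(11 - 3) - 1 ≡ 0. → (3, 0)
add P: (3, 0) + (11, 1). λ = (1 - 0)/(11 - 3) ≡ 1/8 mod 13. 8⁻¹ ≡ 5 (mod 13) since 8·5 = 40 ≡ 1, so λ ≡ 5.
  x = λ² - 3 - 11 = 25 - 14 ≡ 11; y = λ·(3 - 11) - 0 ≡ 12. → (11, 12)

(11, 12)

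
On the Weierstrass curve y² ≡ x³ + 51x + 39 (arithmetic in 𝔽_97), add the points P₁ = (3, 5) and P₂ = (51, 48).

(67, 67)

(3, 5) + (51, 48). λ = (48 - 5)/(51 - 3) ≡ 43/48 mod 97. 48⁻¹ ≡ 95 (mod 97) since 48·95 = 4560 ≡ 1, so λ ≡ 11.
  x = λ² - 3 - 51 = 121 - 54 ≡ 67; y = λ·(3 - 67) - 5 ≡ 67. → (67, 67)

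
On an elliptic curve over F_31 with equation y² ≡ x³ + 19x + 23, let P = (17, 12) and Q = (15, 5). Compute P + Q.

(19, 12)

(17, 12) + (15, 5). λ = (5 - 12)/(15 - 17) ≡ 24/29 mod 31. 29⁻¹ ≡ 15 (mod 31) since 29·15 = 435 ≡ 1, so λ ≡ 19.
  x = λ² - 17 - 15 = 361 - 32 ≡ 19; y = λ·(17 - 19) - 12 ≡ 12. → (19, 12)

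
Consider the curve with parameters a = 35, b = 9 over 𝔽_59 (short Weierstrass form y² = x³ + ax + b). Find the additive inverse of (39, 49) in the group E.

(39, 10)

-(39, 49) = (39, -49 mod 59) = (39, 10).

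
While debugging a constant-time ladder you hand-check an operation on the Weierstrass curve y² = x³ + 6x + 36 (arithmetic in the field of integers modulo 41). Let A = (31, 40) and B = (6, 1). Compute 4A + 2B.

(27, 18)

First 4A:
Repeated addition: build up to 4A.
2A: tangent at (31, 40): λ = (3·31² + 6)/(2·40) ≡ 19/39. 39⁻¹ ≡ 20 (mod 41) since 39·20 = 780 ≡ 1, so λ ≡ 19·20 ≡ 11.
  x = λ² - 31 - 31 = 121 - 62 ≡ 18; y = λ·(31 - 18) - 40 ≡ 21. → (18, 21)
3A: (18, 21) + (31, 40). λ = (40 - 21)/(31 - 18) ≡ 19/13 mod 41. 13⁻¹ ≡ 19 (mod 41), so λ ≡ 33.
  x = λ² - 18 - 31 = 1089 - 49 ≡ 15; y = λ·(18 - 15) - 21 ≡ 37. → (15, 37)
4A: (15, 37) + (31, 40). λ = (40 - 37)/(31 - 15) ≡ 3/16 mod 41. 16⁻¹ ≡ 18 (mod 41), so λ ≡ 13.
  x = λ² - 15 - 31 = 169 - 46 ≡ 0; y = λ·(15 - 0) - 37 ≡ 35. → (0, 35)
4A = (0, 35).
Next 2B:
Repeated addition: build up to 2B.
2B: tangent at (6, 1): λ = (3·6² + 6)/(2·1) ≡ 32/2. 2⁻¹ ≡ 21 (mod 41), so λ ≡ 32·21 ≡ 16.
  x = λ² - 6 - 6 = 256 - 12 ≡ 39; y = λ·(6 - 39) - 1 ≡ 4. → (39, 4)
2B = (39, 4).
Finally 4A + 2B:
(0, 35) + (39, 4). λ = (4 - 35)/(39 - 0) ≡ 10/39 mod 41. 39⁻¹ ≡ 20 (mod 41), so λ ≡ 36.
  x = λ² - 0 - 39 = 1296 - 39 ≡ 27; y = λ·(0 - 27) - 35 ≡ 18. → (27, 18)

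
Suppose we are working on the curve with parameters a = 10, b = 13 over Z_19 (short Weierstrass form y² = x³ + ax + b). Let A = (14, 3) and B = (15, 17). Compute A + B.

(14, 3) + (15, 17). λ = (17 - 3)/(15 - 14) ≡ 14/1 mod 19. 1⁻¹ ≡ 1 (mod 19), so λ ≡ 14.
  x = λ² - 14 - 15 = 196 - 29 ≡ 15; y = λ·(14 - 15) - 3 ≡ 2. → (15, 2)

(15, 2)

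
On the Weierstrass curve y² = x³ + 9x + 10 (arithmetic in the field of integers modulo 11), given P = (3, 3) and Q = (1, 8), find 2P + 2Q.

(2, 6)

First 2P:
Repeated addition: build up to 2P.
2P: tangent at (3, 3): λ = (3·3² + 9)/(2·3) ≡ 3/6. 6⁻¹ ≡ 2 (mod 11) since 6·2 = 12 ≡ 1, so λ ≡ 3·2 ≡ 6.
  x = λ² - 3 - 3 = 36 - 6 ≡ 8; y = λ·(3 - 8) - 3 ≡ 0. → (8, 0)
2P = (8, 0).
Next 2Q:
Repeated addition: build up to 2Q.
2Q: tangent at (1, 8): λ = (3·1² + 9)/(2·8) ≡ 1/5. 5⁻¹ ≡ 9 (mod 11), so λ ≡ 1·9 ≡ 9.
  x = λ² - 1 - 1 = 81 - 2 ≡ 2; y = λ·(1 - 2) - 8 ≡ 5. → (2, 5)
2Q = (2, 5).
Finally 2P + 2Q:
(8, 0) + (2, 5). λ = (5 - 0)/(2 - 8) ≡ 5/5 mod 11. 5⁻¹ ≡ 9 (mod 11), so λ ≡ 1.
  x = λ² - 8 - 2 = 1 - 10 ≡ 2; y = λ·(8 - 2) - 0 ≡ 6. → (2, 6)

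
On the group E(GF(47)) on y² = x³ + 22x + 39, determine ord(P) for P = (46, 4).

5

2P: tangent at (46, 4): λ = (3·46² + 22)/(2·4) ≡ 25/8. 8⁻¹ ≡ 6 (mod 47), so λ ≡ 25·6 ≡ 9.
  x = λ² - 46 - 46 = 81 - 92 ≡ 36; y = λ·(46 - 36) - 4 ≡ 39. → (36, 39)
3P: (36, 39) + (46, 4). λ = (4 - 39)/(46 - 36) ≡ 12/10 mod 47. 10⁻¹ ≡ 33 (mod 47), so λ ≡ 20.
  x = λ² - 36 - 46 = 400 - 82 ≡ 36; y = λ·(36 - 36) - 39 ≡ 8. → (36, 8)
4P: (36, 8) + (46, 4). λ = (4 - 8)/(46 - 36) ≡ 43/10 mod 47. 10⁻¹ ≡ 33 (mod 47), so λ ≡ 9.
  x = λ² - 36 - 46 = 81 - 82 ≡ 46; y = λ·(36 - 46) - 8 ≡ 43. → (46, 43)
5P: (46, 43) + (46, 4): same x and y₁ ≡ -y₂, so the sum is 𝒪.
5P = 𝒪, so the order is 5.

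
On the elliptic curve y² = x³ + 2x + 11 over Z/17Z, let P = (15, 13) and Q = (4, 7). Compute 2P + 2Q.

First 2P:
Repeated addition: build up to 2P.
2P: tangent at (15, 13): λ = (3·15² + 2)/(2·13) ≡ 14/9. 9⁻¹ ≡ 2 (mod 17), so λ ≡ 14·2 ≡ 11.
  x = λ² - 15 - 15 = 121 - 30 ≡ 6; y = λ·(15 - 6) - 13 ≡ 1. → (6, 1)
2P = (6, 1).
Next 2Q:
Repeated addition: build up to 2Q.
2Q: tangent at (4, 7): λ = (3·4² + 2)/(2·7) ≡ 16/14. 14⁻¹ ≡ 11 (mod 17), so λ ≡ 16·11 ≡ 6.
  x = λ² - 4 - 4 = 36 - 8 ≡ 11; y = λ·(4 - 11) - 7 ≡ 2. → (11, 2)
2Q = (11, 2).
Finally 2P + 2Q:
(6, 1) + (11, 2). λ = (2 - 1)/(11 - 6) ≡ 1/5 mod 17. 5⁻¹ ≡ 7 (mod 17), so λ ≡ 7.
  x = λ² - 6 - 11 = 49 - 17 ≡ 15; y = λ·(6 - 15) - 1 ≡ 4. → (15, 4)

(15, 4)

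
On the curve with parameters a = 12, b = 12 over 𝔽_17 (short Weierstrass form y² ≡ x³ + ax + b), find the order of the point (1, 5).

2P: tangent at (1, 5): λ = (3·1² + 12)/(2·5) ≡ 15/10. 10⁻¹ ≡ 12 (mod 17) since 10·12 = 120 ≡ 1, so λ ≡ 15·12 ≡ 10.
  x = λ² - 1 - 1 = 100 - 2 ≡ 13; y = λ·(1 - 13) - 5 ≡ 11. → (13, 11)
3P: (13, 11) + (1, 5). λ = (5 - 11)/(1 - 13) ≡ 11/5 mod 17. 5⁻¹ ≡ 7 (mod 17), so λ ≡ 9.
  x = λ² - 13 - 1 = 81 - 14 ≡ 16; y = λ·(13 - 16) - 11 ≡ 13. → (16, 13)
4P: (16, 13) + (1, 5). λ = (5 - 13)/(1 - 16) ≡ 9/2 mod 17. 2⁻¹ ≡ 9 (mod 17), so λ ≡ 13.
  x = λ² - 16 - 1 = 169 - 17 ≡ 16; y = λ·(16 - 16) - 13 ≡ 4. → (16, 4)
5P: (16, 4) + (1, 5). λ = (5 - 4)/(1 - 16) ≡ 1/2 mod 17. 2⁻¹ ≡ 9 (mod 17) since 2·9 = 18 ≡ 1, so λ ≡ 9.
  x = λ² - 16 - 1 = 81 - 17 ≡ 13; y = λ·(16 - 13) - 4 ≡ 6. → (13, 6)
6P: (13, 6) + (1, 5). λ = (5 - 6)/(1 - 13) ≡ 16/5 mod 17. 5⁻¹ ≡ 7 (mod 17), so λ ≡ 10.
  x = λ² - 13 - 1 = 100 - 14 ≡ 1; y = λ·(13 - 1) - 6 ≡ 12. → (1, 12)
7P: (1, 12) + (1, 5): same x and y₁ ≡ -y₂, so the sum is O.
7P = O, so the order is 7.

7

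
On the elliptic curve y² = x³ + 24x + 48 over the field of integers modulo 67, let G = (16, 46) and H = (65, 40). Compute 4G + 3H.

First 4G:
Repeated addition: build up to 4G.
2G: tangent at (16, 46): λ = (3·16² + 24)/(2·46) ≡ 55/25. 25⁻¹ ≡ 59 (mod 67) since 25·59 = 1475 ≡ 1, so λ ≡ 55·59 ≡ 29.
  x = λ² - 16 - 16 = 841 - 32 ≡ 5; y = λ·(16 - 5) - 46 ≡ 5. → (5, 5)
3G: (5, 5) + (16, 46). λ = (46 - 5)/(16 - 5) ≡ 41/11 mod 67. 11⁻¹ ≡ 61 (mod 67), so λ ≡ 22.
  x = λ² - 5 - 16 = 484 - 21 ≡ 61; y = λ·(5 - 61) - 5 ≡ 36. → (61, 36)
4G: (61, 36) + (16, 46). λ = (46 - 36)/(16 - 61) ≡ 10/22 mod 67. 22⁻¹ ≡ 64 (mod 67) since 22·64 = 1408 ≡ 1, so λ ≡ 37.
  x = λ² - 61 - 16 = 1369 - 77 ≡ 19; y = λ·(61 - 19) - 36 ≡ 44. → (19, 44)
4G = (19, 44).
Next 3H:
Repeated addition: build up to 3H.
2H: tangent at (65, 40): λ = (3·65² + 24)/(2·40) ≡ 36/13. 13⁻¹ ≡ 31 (mod 67), so λ ≡ 36·31 ≡ 44.
  x = λ² - 65 - 65 = 1936 - 130 ≡ 64; y = λ·(65 - 64) - 40 ≡ 4. → (64, 4)
3H: (64, 4) + (65, 40). λ = (40 - 4)/(65 - 64) ≡ 36/1 mod 67. 1⁻¹ ≡ 1 (mod 67) since 1·1 = 1 ≡ 1, so λ ≡ 36.
  x = λ² - 64 - 65 = 1296 - 129 ≡ 28; y = λ·(64 - 28) - 4 ≡ 19. → (28, 19)
3H = (28, 19).
Finally 4G + 3H:
(19, 44) + (28, 19). λ = (19 - 44)/(28 - 19) ≡ 42/9 mod 67. 9⁻¹ ≡ 15 (mod 67), so λ ≡ 27.
  x = λ² - 19 - 28 = 729 - 47 ≡ 12; y = λ·(19 - 12) - 44 ≡ 11. → (12, 11)

(12, 11)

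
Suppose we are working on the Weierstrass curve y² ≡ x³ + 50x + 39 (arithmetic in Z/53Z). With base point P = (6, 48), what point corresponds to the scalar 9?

Repeated addition: build up to 9P.
2P: tangent at (6, 48): λ = (3·6² + 50)/(2·48) ≡ 52/43. 43⁻¹ ≡ 37 (mod 53) since 43·37 = 1591 ≡ 1, so λ ≡ 52·37 ≡ 16.
  x = λ² - 6 - 6 = 256 - 12 ≡ 32; y = λ·(6 - 32) - 48 ≡ 13. → (32, 13)
3P: (32, 13) + (6, 48). λ = (48 - 13)/(6 - 32) ≡ 35/27 mod 53. 27⁻¹ ≡ 2 (mod 53), so λ ≡ 17.
  x = λ² - 32 - 6 = 289 - 38 ≡ 39; y = λ·(32 - 39) - 13 ≡ 27. → (39, 27)
4P: (39, 27) + (6, 48). λ = (48 - 27)/(6 - 39) ≡ 21/20 mod 53. 20⁻¹ ≡ 8 (mod 53) since 20·8 = 160 ≡ 1, so λ ≡ 9.
  x = λ² - 39 - 6 = 81 - 45 ≡ 36; y = λ·(39 - 36) - 27 ≡ 0. → (36, 0)
5P: (36, 0) + (6, 48). λ = (48 - 0)/(6 - 36) ≡ 48/23 mod 53. 23⁻¹ ≡ 30 (mod 53), so λ ≡ 9.
  x = λ² - 36 - 6 = 81 - 42 ≡ 39; y = λ·(36 - 39) - 0 ≡ 26. → (39, 26)
6P: (39, 26) + (6, 48). λ = (48 - 26)/(6 - 39) ≡ 22/20 mod 53. 20⁻¹ ≡ 8 (mod 53), so λ ≡ 17.
  x = λ² - 39 - 6 = 289 - 45 ≡ 32; y = λ·(39 - 32) - 26 ≡ 40. → (32, 40)
7P: (32, 40) + (6, 48). λ = (48 - 40)/(6 - 32) ≡ 8/27 mod 53. 27⁻¹ ≡ 2 (mod 53) since 27·2 = 54 ≡ 1, so λ ≡ 16.
  x = λ² - 32 - 6 = 256 - 38 ≡ 6; y = λ·(32 - 6) - 40 ≡ 5. → (6, 5)
8P: (6, 5) + (6, 48): same x and y₁ ≡ -y₂, so the sum is 𝒪.
9P: 𝒪 + (6, 48) = (6, 48) (identity).

(6, 48)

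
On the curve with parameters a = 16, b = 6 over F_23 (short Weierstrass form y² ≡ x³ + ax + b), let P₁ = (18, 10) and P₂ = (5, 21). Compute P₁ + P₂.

(18, 13)

(18, 10) + (5, 21). λ = (21 - 10)/(5 - 18) ≡ 11/10 mod 23. 10⁻¹ ≡ 7 (mod 23) since 10·7 = 70 ≡ 1, so λ ≡ 8.
  x = λ² - 18 - 5 = 64 - 23 ≡ 18; y = λ·(18 - 18) - 10 ≡ 13. → (18, 13)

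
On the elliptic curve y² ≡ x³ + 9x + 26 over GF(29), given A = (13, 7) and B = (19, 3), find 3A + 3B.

(11, 8)

First 3A:
Repeated addition: build up to 3A.
2A: tangent at (13, 7): λ = (3·13² + 9)/(2·7) ≡ 23/14. 14⁻¹ ≡ 27 (mod 29) since 14·27 = 378 ≡ 1, so λ ≡ 23·27 ≡ 12.
  x = λ² - 13 - 13 = 144 - 26 ≡ 2; y = λ·(13 - 2) - 7 ≡ 9. → (2, 9)
3A: (2, 9) + (13, 7). λ = (7 - 9)/(13 - 2) ≡ 27/11 mod 29. 11⁻¹ ≡ 8 (mod 29), so λ ≡ 13.
  x = λ² - 2 - 13 = 169 - 15 ≡ 9; y = λ·(2 - 9) - 9 ≡ 16. → (9, 16)
3A = (9, 16).
Next 3B:
Repeated addition: build up to 3B.
2B: tangent at (19, 3): λ = (3·19² + 9)/(2·3) ≡ 19/6. 6⁻¹ ≡ 5 (mod 29), so λ ≡ 19·5 ≡ 8.
  x = λ² - 19 - 19 = 64 - 38 ≡ 26; y = λ·(19 - 26) - 3 ≡ 28. → (26, 28)
3B: (26, 28) + (19, 3). λ = (3 - 28)/(19 - 26) ≡ 4/22 mod 29. 22⁻¹ ≡ 4 (mod 29), so λ ≡ 16.
  x = λ² - 26 - 19 = 256 - 45 ≡ 8; y = λ·(26 - 8) - 28 ≡ 28. → (8, 28)
3B = (8, 28).
Finally 3A + 3B:
(9, 16) + (8, 28). λ = (28 - 16)/(8 - 9) ≡ 12/28 mod 29. 28⁻¹ ≡ 28 (mod 29), so λ ≡ 17.
  x = λ² - 9 - 8 = 289 - 17 ≡ 11; y = λ·(9 - 11) - 16 ≡ 8. → (11, 8)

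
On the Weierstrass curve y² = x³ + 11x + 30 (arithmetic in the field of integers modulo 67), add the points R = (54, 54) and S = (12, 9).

(23, 51)

(54, 54) + (12, 9). λ = (9 - 54)/(12 - 54) ≡ 22/25 mod 67. 25⁻¹ ≡ 59 (mod 67), so λ ≡ 25.
  x = λ² - 54 - 12 = 625 - 66 ≡ 23; y = λ·(54 - 23) - 54 ≡ 51. → (23, 51)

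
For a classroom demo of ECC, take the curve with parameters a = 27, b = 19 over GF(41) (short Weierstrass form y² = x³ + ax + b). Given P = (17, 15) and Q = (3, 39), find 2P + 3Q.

(16, 18)

First 2P:
Repeated addition: build up to 2P.
2P: tangent at (17, 15): λ = (3·17² + 27)/(2·15) ≡ 33/30. 30⁻¹ ≡ 26 (mod 41), so λ ≡ 33·26 ≡ 38.
  x = λ² - 17 - 17 = 1444 - 34 ≡ 16; y = λ·(17 - 16) - 15 ≡ 23. → (16, 23)
2P = (16, 23).
Next 3Q:
Repeated addition: build up to 3Q.
2Q: tangent at (3, 39): λ = (3·3² + 27)/(2·39) ≡ 13/37. 37⁻¹ ≡ 10 (mod 41), so λ ≡ 13·10 ≡ 7.
  x = λ² - 3 - 3 = 49 - 6 ≡ 2; y = λ·(3 - 2) - 39 ≡ 9. → (2, 9)
3Q: (2, 9) + (3, 39). λ = (39 - 9)/(3 - 2) ≡ 30/1 mod 41. 1⁻¹ ≡ 1 (mod 41), so λ ≡ 30.
  x = λ² - 2 - 3 = 900 - 5 ≡ 34; y = λ·(2 - 34) - 9 ≡ 15. → (34, 15)
3Q = (34, 15).
Finally 2P + 3Q:
(16, 23) + (34, 15). λ = (15 - 23)/(34 - 16) ≡ 33/18 mod 41. 18⁻¹ ≡ 16 (mod 41), so λ ≡ 36.
  x = λ² - 16 - 34 = 1296 - 50 ≡ 16; y = λ·(16 - 16) - 23 ≡ 18. → (16, 18)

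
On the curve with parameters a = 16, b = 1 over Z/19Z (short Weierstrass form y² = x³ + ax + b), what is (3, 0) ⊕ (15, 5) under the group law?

(5, 15)

(3, 0) + (15, 5). λ = (5 - 0)/(15 - 3) ≡ 5/12 mod 19. 12⁻¹ ≡ 8 (mod 19), so λ ≡ 2.
  x = λ² - 3 - 15 = 4 - 18 ≡ 5; y = λ·(3 - 5) - 0 ≡ 15. → (5, 15)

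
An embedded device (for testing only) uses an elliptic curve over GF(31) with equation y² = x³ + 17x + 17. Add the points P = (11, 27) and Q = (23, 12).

(11, 27) + (23, 12). λ = (12 - 27)/(23 - 11) ≡ 16/12 mod 31. 12⁻¹ ≡ 13 (mod 31) since 12·13 = 156 ≡ 1, so λ ≡ 22.
  x = λ² - 11 - 23 = 484 - 34 ≡ 16; y = λ·(11 - 16) - 27 ≡ 18. → (16, 18)

(16, 18)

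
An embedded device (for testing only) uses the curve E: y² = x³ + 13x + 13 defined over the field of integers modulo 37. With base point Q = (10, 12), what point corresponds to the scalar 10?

Double-and-add on 10 = (1010)₂. Start with Q = (10, 12) for the leading 1-bit.
double: tangent at (10, 12): λ = (3·10² + 13)/(2·12) ≡ 17/24. 24⁻¹ ≡ 17 (mod 37), so λ ≡ 17·17 ≡ 30.
  x = λ² - 10 - 10 = 900 - 20 ≡ 29; y = λ·(10 - 29) - 12 ≡ 10. → (29, 10)
double: tangent at (29, 10): λ = (3·29² + 13)/(2·10) ≡ 20/20. 20⁻¹ ≡ 13 (mod 37), so λ ≡ 20·13 ≡ 1.
  x = λ² - 29 - 29 = 1 - 58 ≡ 17; y = λ·(29 - 17) - 10 ≡ 2. → (17, 2)
add Q: (17, 2) + (10, 12). λ = (12 - 2)/(10 - 17) ≡ 10/30 mod 37. 30⁻¹ ≡ 21 (mod 37) since 30·21 = 630 ≡ 1, so λ ≡ 25.
  x = λ² - 17 - 10 = 625 - 27 ≡ 6; y = λ·(17 - 6) - 2 ≡ 14. → (6, 14)
double: tangent at (6, 14): λ = (3·6² + 13)/(2·14) ≡ 10/28. 28⁻¹ ≡ 4 (mod 37) since 28·4 = 112 ≡ 1, so λ ≡ 10·4 ≡ 3.
  x = λ² - 6 - 6 = 9 - 12 ≡ 34; y = λ·(6 - 34) - 14 ≡ 13. → (34, 13)

(34, 13)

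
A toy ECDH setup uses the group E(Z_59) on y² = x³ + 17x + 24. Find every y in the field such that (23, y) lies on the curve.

x³ + 17x + 24 = 12582 ≡ 15 (mod 59).
Square roots of 15 mod 59: 29 and 30 (since 29² = 841 ≡ 15).

29, 30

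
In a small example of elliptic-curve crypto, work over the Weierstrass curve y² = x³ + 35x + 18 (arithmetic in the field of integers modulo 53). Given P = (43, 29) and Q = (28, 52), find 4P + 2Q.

First 4P:
Double-and-add on 4 = (100)₂. Start with P = (43, 29) for the leading 1-bit.
double: tangent at (43, 29): λ = (3·43² + 35)/(2·29) ≡ 17/5. 5⁻¹ ≡ 32 (mod 53), so λ ≡ 17·32 ≡ 14.
  x = λ² - 43 - 43 = 196 - 86 ≡ 4; y = λ·(43 - 4) - 29 ≡ 40. → (4, 40)
double: tangent at (4, 40): λ = (3·4² + 35)/(2·40) ≡ 30/27. 27⁻¹ ≡ 2 (mod 53), so λ ≡ 30·2 ≡ 7.
  x = λ² - 4 - 4 = 49 - 8 ≡ 41; y = λ·(4 - 41) - 40 ≡ 19. → (41, 19)
4P = (41, 19).
Next 2Q:
Repeated addition: build up to 2Q.
2Q: tangent at (28, 52): λ = (3·28² + 35)/(2·52) ≡ 2/51. 51⁻¹ ≡ 26 (mod 53) since 51·26 = 1326 ≡ 1, so λ ≡ 2·26 ≡ 52.
  x = λ² - 28 - 28 = 2704 - 56 ≡ 51; y = λ·(28 - 51) - 52 ≡ 24. → (51, 24)
2Q = (51, 24).
Finally 4P + 2Q:
(41, 19) + (51, 24). λ = (24 - 19)/(51 - 41) ≡ 5/10 mod 53. 10⁻¹ ≡ 16 (mod 53), so λ ≡ 27.
  x = λ² - 41 - 51 = 729 - 92 ≡ 1; y = λ·(41 - 1) - 19 ≡ 1. → (1, 1)

(1, 1)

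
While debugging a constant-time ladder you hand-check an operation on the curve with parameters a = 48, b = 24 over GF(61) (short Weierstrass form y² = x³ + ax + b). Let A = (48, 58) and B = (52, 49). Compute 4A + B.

(25, 47)

First 4A:
Repeated addition: build up to 4A.
2A: tangent at (48, 58): λ = (3·48² + 48)/(2·58) ≡ 6/55. 55⁻¹ ≡ 10 (mod 61), so λ ≡ 6·10 ≡ 60.
  x = λ² - 48 - 48 = 3600 - 96 ≡ 27; y = λ·(48 - 27) - 58 ≡ 43. → (27, 43)
3A: (27, 43) + (48, 58). λ = (58 - 43)/(48 - 27) ≡ 15/21 mod 61. 21⁻¹ ≡ 32 (mod 61) since 21·32 = 672 ≡ 1, so λ ≡ 53.
  x = λ² - 27 - 48 = 2809 - 75 ≡ 50; y = λ·(27 - 50) - 43 ≡ 19. → (50, 19)
4A: (50, 19) + (48, 58). λ = (58 - 19)/(48 - 50) ≡ 39/59 mod 61. 59⁻¹ ≡ 30 (mod 61), so λ ≡ 11.
  x = λ² - 50 - 48 = 121 - 98 ≡ 23; y = λ·(50 - 23) - 19 ≡ 34. → (23, 34)
4A = (23, 34).
Finally 4A + B:
(23, 34) + (52, 49). λ = (49 - 34)/(52 - 23) ≡ 15/29 mod 61. 29⁻¹ ≡ 40 (mod 61), so λ ≡ 51.
  x = λ² - 23 - 52 = 2601 - 75 ≡ 25; y = λ·(23 - 25) - 34 ≡ 47. → (25, 47)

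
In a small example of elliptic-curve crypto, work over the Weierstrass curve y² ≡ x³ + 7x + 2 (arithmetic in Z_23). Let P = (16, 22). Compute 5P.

(18, 7)

Double-and-add on 5 = (101)₂. Start with P = (16, 22) for the leading 1-bit.
double: tangent at (16, 22): λ = (3·16² + 7)/(2·22) ≡ 16/21. 21⁻¹ ≡ 11 (mod 23), so λ ≡ 16·11 ≡ 15.
  x = λ² - 16 - 16 = 225 - 32 ≡ 9; y = λ·(16 - 9) - 22 ≡ 14. → (9, 14)
double: tangent at (9, 14): λ = (3·9² + 7)/(2·14) ≡ 20/5. 5⁻¹ ≡ 14 (mod 23), so λ ≡ 20·14 ≡ 4.
  x = λ² - 9 - 9 = 16 - 18 ≡ 21; y = λ·(9 - 21) - 14 ≡ 7. → (21, 7)
add P: (21, 7) + (16, 22). λ = (22 - 7)/(16 - 21) ≡ 15/18 mod 23. 18⁻¹ ≡ 9 (mod 23), so λ ≡ 20.
  x = λ² - 21 - 16 = 400 - 37 ≡ 18; y = λ·(21 - 18) - 7 ≡ 7. → (18, 7)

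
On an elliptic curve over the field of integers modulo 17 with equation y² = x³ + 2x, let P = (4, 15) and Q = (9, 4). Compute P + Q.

(4, 15) + (9, 4). λ = (4 - 15)/(9 - 4) ≡ 6/5 mod 17. 5⁻¹ ≡ 7 (mod 17) since 5·7 = 35 ≡ 1, so λ ≡ 8.
  x = λ² - 4 - 9 = 64 - 13 ≡ 0; y = λ·(4 - 0) - 15 ≡ 0. → (0, 0)

(0, 0)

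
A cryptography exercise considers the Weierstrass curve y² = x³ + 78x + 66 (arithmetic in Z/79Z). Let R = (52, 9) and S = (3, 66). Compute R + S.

(60, 39)

(52, 9) + (3, 66). λ = (66 - 9)/(3 - 52) ≡ 57/30 mod 79. 30⁻¹ ≡ 29 (mod 79) since 30·29 = 870 ≡ 1, so λ ≡ 73.
  x = λ² - 52 - 3 = 5329 - 55 ≡ 60; y = λ·(52 - 60) - 9 ≡ 39. → (60, 39)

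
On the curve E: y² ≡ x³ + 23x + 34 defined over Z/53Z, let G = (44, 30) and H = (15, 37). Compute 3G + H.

First 3G:
Repeated addition: build up to 3G.
2G: tangent at (44, 30): λ = (3·44² + 23)/(2·30) ≡ 1/7. 7⁻¹ ≡ 38 (mod 53) since 7·38 = 266 ≡ 1, so λ ≡ 1·38 ≡ 38.
  x = λ² - 44 - 44 = 1444 - 88 ≡ 31; y = λ·(44 - 31) - 30 ≡ 40. → (31, 40)
3G: (31, 40) + (44, 30). λ = (30 - 40)/(44 - 31) ≡ 43/13 mod 53. 13⁻¹ ≡ 49 (mod 53), so λ ≡ 40.
  x = λ² - 31 - 44 = 1600 - 75 ≡ 41; y = λ·(31 - 41) - 40 ≡ 37. → (41, 37)
3G = (41, 37).
Finally 3G + H:
(41, 37) + (15, 37). λ = (37 - 37)/(15 - 41) ≡ 0/27 mod 53. 27⁻¹ ≡ 2 (mod 53) since 27·2 = 54 ≡ 1, so λ ≡ 0.
  x = λ² - 41 - 15 = 0 - 56 ≡ 50; y = λ·(41 - 50) - 37 ≡ 16. → (50, 16)

(50, 16)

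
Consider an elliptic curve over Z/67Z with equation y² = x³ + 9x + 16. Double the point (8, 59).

tangent at (8, 59): λ = (3·8² + 9)/(2·59) ≡ 0/51. 51⁻¹ ≡ 46 (mod 67), so λ ≡ 0·46 ≡ 0.
  x = λ² - 8 - 8 = 0 - 16 ≡ 51; y = λ·(8 - 51) - 59 ≡ 8. → (51, 8)

(51, 8)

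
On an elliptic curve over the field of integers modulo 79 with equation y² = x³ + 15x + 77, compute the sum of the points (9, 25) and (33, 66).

(62, 26)

(9, 25) + (33, 66). λ = (66 - 25)/(33 - 9) ≡ 41/24 mod 79. 24⁻¹ ≡ 56 (mod 79), so λ ≡ 5.
  x = λ² - 9 - 33 = 25 - 42 ≡ 62; y = λ·(9 - 62) - 25 ≡ 26. → (62, 26)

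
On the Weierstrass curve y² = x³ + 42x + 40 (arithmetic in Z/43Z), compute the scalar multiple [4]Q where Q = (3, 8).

Repeated addition: build up to 4Q.
2Q: tangent at (3, 8): λ = (3·3² + 42)/(2·8) ≡ 26/16. 16⁻¹ ≡ 35 (mod 43), so λ ≡ 26·35 ≡ 7.
  x = λ² - 3 - 3 = 49 - 6 ≡ 0; y = λ·(3 - 0) - 8 ≡ 13. → (0, 13)
3Q: (0, 13) + (3, 8). λ = (8 - 13)/(3 - 0) ≡ 38/3 mod 43. 3⁻¹ ≡ 29 (mod 43) since 3·29 = 87 ≡ 1, so λ ≡ 27.
  x = λ² - 0 - 3 = 729 - 3 ≡ 38; y = λ·(0 - 38) - 13 ≡ 36. → (38, 36)
4Q: (38, 36) + (3, 8). λ = (8 - 36)/(3 - 38) ≡ 15/8 mod 43. 8⁻¹ ≡ 27 (mod 43) since 8·27 = 216 ≡ 1, so λ ≡ 18.
  x = λ² - 38 - 3 = 324 - 41 ≡ 25; y = λ·(38 - 25) - 36 ≡ 26. → (25, 26)

(25, 26)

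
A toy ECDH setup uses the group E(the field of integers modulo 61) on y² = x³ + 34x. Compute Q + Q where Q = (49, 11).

(25, 26)

tangent at (49, 11): λ = (3·49² + 34)/(2·11) ≡ 39/22. 22⁻¹ ≡ 25 (mod 61) since 22·25 = 550 ≡ 1, so λ ≡ 39·25 ≡ 60.
  x = λ² - 49 - 49 = 3600 - 98 ≡ 25; y = λ·(49 - 25) - 11 ≡ 26. → (25, 26)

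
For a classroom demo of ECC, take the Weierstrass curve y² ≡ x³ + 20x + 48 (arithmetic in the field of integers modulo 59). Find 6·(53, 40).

(10, 56)

Write P = (53, 40).
Double-and-add on 6 = (110)₂. Start with P = (53, 40) for the leading 1-bit.
double: tangent at (53, 40): λ = (3·53² + 20)/(2·40) ≡ 10/21. 21⁻¹ ≡ 45 (mod 59) since 21·45 = 945 ≡ 1, so λ ≡ 10·45 ≡ 37.
  x = λ² - 53 - 53 = 1369 - 106 ≡ 24; y = λ·(53 - 24) - 40 ≡ 30. → (24, 30)
add P: (24, 30) + (53, 40). λ = (40 - 30)/(53 - 24) ≡ 10/29 mod 59. 29⁻¹ ≡ 57 (mod 59), so λ ≡ 39.
  x = λ² - 24 - 53 = 1521 - 77 ≡ 28; y = λ·(24 - 28) - 30 ≡ 50. → (28, 50)
double: tangent at (28, 50): λ = (3·28² + 20)/(2·50) ≡ 12/41. 41⁻¹ ≡ 36 (mod 59), so λ ≡ 12·36 ≡ 19.
  x = λ² - 28 - 28 = 361 - 56 ≡ 10; y = λ·(28 - 10) - 50 ≡ 56. → (10, 56)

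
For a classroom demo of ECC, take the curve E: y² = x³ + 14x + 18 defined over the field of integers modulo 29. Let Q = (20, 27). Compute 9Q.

Repeated addition: build up to 9Q.
2Q: tangent at (20, 27): λ = (3·20² + 14)/(2·27) ≡ 25/25. 25⁻¹ ≡ 7 (mod 29), so λ ≡ 25·7 ≡ 1.
  x = λ² - 20 - 20 = 1 - 40 ≡ 19; y = λ·(20 - 19) - 27 ≡ 3. → (19, 3)
3Q: (19, 3) + (20, 27). λ = (27 - 3)/(20 - 19) ≡ 24/1 mod 29. 1⁻¹ ≡ 1 (mod 29), so λ ≡ 24.
  x = λ² - 19 - 20 = 576 - 39 ≡ 15; y = λ·(19 - 15) - 3 ≡ 6. → (15, 6)
4Q: (15, 6) + (20, 27). λ = (27 - 6)/(20 - 15) ≡ 21/5 mod 29. 5⁻¹ ≡ 6 (mod 29), so λ ≡ 10.
  x = λ² - 15 - 20 = 100 - 35 ≡ 7; y = λ·(15 - 7) - 6 ≡ 16. → (7, 16)
5Q: (7, 16) + (20, 27). λ = (27 - 16)/(20 - 7) ≡ 11/13 mod 29. 13⁻¹ ≡ 9 (mod 29), so λ ≡ 12.
  x = λ² - 7 - 20 = 144 - 27 ≡ 1; y = λ·(7 - 1) - 16 ≡ 27. → (1, 27)
6Q: (1, 27) + (20, 27). λ = (27 - 27)/(20 - 1) ≡ 0/19 mod 29. 19⁻¹ ≡ 26 (mod 29) since 19·26 = 494 ≡ 1, so λ ≡ 0.
  x = λ² - 1 - 20 = 0 - 21 ≡ 8; y = λ·(1 - 8) - 27 ≡ 2. → (8, 2)
7Q: (8, 2) + (20, 27). λ = (27 - 2)/(20 - 8) ≡ 25/12 mod 29. 12⁻¹ ≡ 17 (mod 29) since 12·17 = 204 ≡ 1, so λ ≡ 19.
  x = λ² - 8 - 20 = 361 - 28 ≡ 14; y = λ·(8 - 14) - 2 ≡ 0. → (14, 0)
8Q: (14, 0) + (20, 27). λ = (27 - 0)/(20 - 14) ≡ 27/6 mod 29. 6⁻¹ ≡ 5 (mod 29), so λ ≡ 19.
  x = λ² - 14 - 20 = 361 - 34 ≡ 8; y = λ·(14 - 8) - 0 ≡ 27. → (8, 27)
9Q: (8, 27) + (20, 27). λ = (27 - 27)/(20 - 8) ≡ 0/12 mod 29. 12⁻¹ ≡ 17 (mod 29) since 12·17 = 204 ≡ 1, so λ ≡ 0.
  x = λ² - 8 - 20 = 0 - 28 ≡ 1; y = λ·(8 - 1) - 27 ≡ 2. → (1, 2)

(1, 2)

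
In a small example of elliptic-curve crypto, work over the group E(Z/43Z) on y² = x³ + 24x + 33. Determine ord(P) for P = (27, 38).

2P: tangent at (27, 38): λ = (3·27² + 24)/(2·38) ≡ 18/33. 33⁻¹ ≡ 30 (mod 43), so λ ≡ 18·30 ≡ 24.
  x = λ² - 27 - 27 = 576 - 54 ≡ 6; y = λ·(27 - 6) - 38 ≡ 36. → (6, 36)
3P: (6, 36) + (27, 38). λ = (38 - 36)/(27 - 6) ≡ 2/21 mod 43. 21⁻¹ ≡ 41 (mod 43), so λ ≡ 39.
  x = λ² - 6 - 27 = 1521 - 33 ≡ 26; y = λ·(6 - 26) - 36 ≡ 1. → (26, 1)
4P: (26, 1) + (27, 38). λ = (38 - 1)/(27 - 26) ≡ 37/1 mod 43. 1⁻¹ ≡ 1 (mod 43), so λ ≡ 37.
  x = λ² - 26 - 27 = 1369 - 53 ≡ 26; y = λ·(26 - 26) - 1 ≡ 42. → (26, 42)
5P: (26, 42) + (27, 38). λ = (38 - 42)/(27 - 26) ≡ 39/1 mod 43. 1⁻¹ ≡ 1 (mod 43) since 1·1 = 1 ≡ 1, so λ ≡ 39.
  x = λ² - 26 - 27 = 1521 - 53 ≡ 6; y = λ·(26 - 6) - 42 ≡ 7. → (6, 7)
6P: (6, 7) + (27, 38). λ = (38 - 7)/(27 - 6) ≡ 31/21 mod 43. 21⁻¹ ≡ 41 (mod 43), so λ ≡ 24.
  x = λ² - 6 - 27 = 576 - 33 ≡ 27; y = λ·(6 - 27) - 7 ≡ 5. → (27, 5)
7P: (27, 5) + (27, 38): same x and y₁ ≡ -y₂, so the sum is ∞.
7P = ∞, so the order is 7.

7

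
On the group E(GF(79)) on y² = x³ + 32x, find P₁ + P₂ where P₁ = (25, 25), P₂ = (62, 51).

(18, 76)

(25, 25) + (62, 51). λ = (51 - 25)/(62 - 25) ≡ 26/37 mod 79. 37⁻¹ ≡ 47 (mod 79) since 37·47 = 1739 ≡ 1, so λ ≡ 37.
  x = λ² - 25 - 62 = 1369 - 87 ≡ 18; y = λ·(25 - 18) - 25 ≡ 76. → (18, 76)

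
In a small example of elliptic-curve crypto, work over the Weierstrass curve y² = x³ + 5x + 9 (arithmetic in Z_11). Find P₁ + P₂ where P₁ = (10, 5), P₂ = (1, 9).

(4, 7)

(10, 5) + (1, 9). λ = (9 - 5)/(1 - 10) ≡ 4/2 mod 11. 2⁻¹ ≡ 6 (mod 11), so λ ≡ 2.
  x = λ² - 10 - 1 = 4 - 11 ≡ 4; y = λ·(10 - 4) - 5 ≡ 7. → (4, 7)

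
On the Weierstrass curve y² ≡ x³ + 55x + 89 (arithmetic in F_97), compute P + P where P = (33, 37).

tangent at (33, 37): λ = (3·33² + 55)/(2·37) ≡ 24/74. 74⁻¹ ≡ 59 (mod 97) since 74·59 = 4366 ≡ 1, so λ ≡ 24·59 ≡ 58.
  x = λ² - 33 - 33 = 3364 - 66 ≡ 0; y = λ·(33 - 0) - 37 ≡ 34. → (0, 34)

(0, 34)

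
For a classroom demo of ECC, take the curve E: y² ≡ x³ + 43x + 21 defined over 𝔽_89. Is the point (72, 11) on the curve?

y² = 11² ≡ 32; x³ + 43x + 21 = 376365 ≡ 73 (mod 89). 32 ≠ 73.

no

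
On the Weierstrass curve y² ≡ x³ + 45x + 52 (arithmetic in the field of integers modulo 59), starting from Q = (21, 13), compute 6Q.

Double-and-add on 6 = (110)₂. Start with Q = (21, 13) for the leading 1-bit.
double: tangent at (21, 13): λ = (3·21² + 45)/(2·13) ≡ 11/26. 26⁻¹ ≡ 25 (mod 59) since 26·25 = 650 ≡ 1, so λ ≡ 11·25 ≡ 39.
  x = λ² - 21 - 21 = 1521 - 42 ≡ 4; y = λ·(21 - 4) - 13 ≡ 1. → (4, 1)
add Q: (4, 1) + (21, 13). λ = (13 - 1)/(21 - 4) ≡ 12/17 mod 59. 17⁻¹ ≡ 7 (mod 59) since 17·7 = 119 ≡ 1, so λ ≡ 25.
  x = λ² - 4 - 21 = 625 - 25 ≡ 10; y = λ·(4 - 10) - 1 ≡ 26. → (10, 26)
double: tangent at (10, 26): λ = (3·10² + 45)/(2·26) ≡ 50/52. 52⁻¹ ≡ 42 (mod 59), so λ ≡ 50·42 ≡ 35.
  x = λ² - 10 - 10 = 1225 - 20 ≡ 25; y = λ·(10 - 25) - 26 ≡ 39. → (25, 39)

(25, 39)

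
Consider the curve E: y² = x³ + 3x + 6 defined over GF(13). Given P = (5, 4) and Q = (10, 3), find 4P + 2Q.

First 4P:
Repeated addition: build up to 4P.
2P: tangent at (5, 4): λ = (3·5² + 3)/(2·4) ≡ 0/8. 8⁻¹ ≡ 5 (mod 13), so λ ≡ 0·5 ≡ 0.
  x = λ² - 5 - 5 = 0 - 10 ≡ 3; y = λ·(5 - 3) - 4 ≡ 9. → (3, 9)
3P: (3, 9) + (5, 4). λ = (4 - 9)/(5 - 3) ≡ 8/2 mod 13. 2⁻¹ ≡ 7 (mod 13), so λ ≡ 4.
  x = λ² - 3 - 5 = 16 - 8 ≡ 8; y = λ·(3 - 8) - 9 ≡ 10. → (8, 10)
4P: (8, 10) + (5, 4). λ = (4 - 10)/(5 - 8) ≡ 7/10 mod 13. 10⁻¹ ≡ 4 (mod 13) since 10·4 = 40 ≡ 1, so λ ≡ 2.
  x = λ² - 8 - 5 = 4 - 13 ≡ 4; y = λ·(8 - 4) - 10 ≡ 11. → (4, 11)
4P = (4, 11).
Next 2Q:
Repeated addition: build up to 2Q.
2Q: tangent at (10, 3): λ = (3·10² + 3)/(2·3) ≡ 4/6. 6⁻¹ ≡ 11 (mod 13), so λ ≡ 4·11 ≡ 5.
  x = λ² - 10 - 10 = 25 - 20 ≡ 5; y = λ·(10 - 5) - 3 ≡ 9. → (5, 9)
2Q = (5, 9).
Finally 4P + 2Q:
(4, 11) + (5, 9). λ = (9 - 11)/(5 - 4) ≡ 11/1 mod 13. 1⁻¹ ≡ 1 (mod 13), so λ ≡ 11.
  x = λ² - 4 - 5 = 121 - 9 ≡ 8; y = λ·(4 - 8) - 11 ≡ 10. → (8, 10)

(8, 10)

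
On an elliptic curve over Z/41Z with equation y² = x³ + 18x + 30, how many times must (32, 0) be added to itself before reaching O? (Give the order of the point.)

2P: (32, 0) + (32, 0): same x and y₁ ≡ -y₂, so the sum is O.
2P = O, so the order is 2.

2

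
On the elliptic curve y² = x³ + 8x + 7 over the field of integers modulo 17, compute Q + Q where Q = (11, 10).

tangent at (11, 10): λ = (3·11² + 8)/(2·10) ≡ 14/3. 3⁻¹ ≡ 6 (mod 17) since 3·6 = 18 ≡ 1, so λ ≡ 14·6 ≡ 16.
  x = λ² - 11 - 11 = 256 - 22 ≡ 13; y = λ·(11 - 13) - 10 ≡ 9. → (13, 9)

(13, 9)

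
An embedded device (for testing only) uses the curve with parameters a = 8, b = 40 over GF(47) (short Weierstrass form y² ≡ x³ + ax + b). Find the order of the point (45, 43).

7

2P: tangent at (45, 43): λ = (3·45² + 8)/(2·43) ≡ 20/39. 39⁻¹ ≡ 41 (mod 47), so λ ≡ 20·41 ≡ 21.
  x = λ² - 45 - 45 = 441 - 90 ≡ 22; y = λ·(45 - 22) - 43 ≡ 17. → (22, 17)
3P: (22, 17) + (45, 43). λ = (43 - 17)/(45 - 22) ≡ 26/23 mod 47. 23⁻¹ ≡ 45 (mod 47) since 23·45 = 1035 ≡ 1, so λ ≡ 42.
  x = λ² - 22 - 45 = 1764 - 67 ≡ 5; y = λ·(22 - 5) - 17 ≡ 39. → (5, 39)
4P: (5, 39) + (45, 43). λ = (43 - 39)/(45 - 5) ≡ 4/40 mod 47. 40⁻¹ ≡ 20 (mod 47), so λ ≡ 33.
  x = λ² - 5 - 45 = 1089 - 50 ≡ 5; y = λ·(5 - 5) - 39 ≡ 8. → (5, 8)
5P: (5, 8) + (45, 43). λ = (43 - 8)/(45 - 5) ≡ 35/40 mod 47. 40⁻¹ ≡ 20 (mod 47), so λ ≡ 42.
  x = λ² - 5 - 45 = 1764 - 50 ≡ 22; y = λ·(5 - 22) - 8 ≡ 30. → (22, 30)
6P: (22, 30) + (45, 43). λ = (43 - 30)/(45 - 22) ≡ 13/23 mod 47. 23⁻¹ ≡ 45 (mod 47), so λ ≡ 21.
  x = λ² - 22 - 45 = 441 - 67 ≡ 45; y = λ·(22 - 45) - 30 ≡ 4. → (45, 4)
7P: (45, 4) + (45, 43): same x and y₁ ≡ -y₂, so the sum is ∞.
7P = ∞, so the order is 7.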